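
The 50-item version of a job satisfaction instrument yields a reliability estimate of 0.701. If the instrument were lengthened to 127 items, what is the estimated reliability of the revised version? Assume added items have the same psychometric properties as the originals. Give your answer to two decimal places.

The new length is 127/50 = 2.54 times the old.
r_new = 2.54·0.701 / [1 + (2.54 − 1)·0.701]
     = 1.7805 / 2.0795 = 0.8562

0.86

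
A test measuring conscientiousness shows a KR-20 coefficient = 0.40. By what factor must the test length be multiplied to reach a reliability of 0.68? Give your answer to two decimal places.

3.19

Rearranging the Spearman-Brown formula for n,
n = r_target (1 − r_old) / [ r_old (1 − r_target) ]
n = 0.68 × (1 − 0.40) / [ 0.40 × (1 − 0.68) ]
n = 0.4080 / 0.1280 ≈ 3.1875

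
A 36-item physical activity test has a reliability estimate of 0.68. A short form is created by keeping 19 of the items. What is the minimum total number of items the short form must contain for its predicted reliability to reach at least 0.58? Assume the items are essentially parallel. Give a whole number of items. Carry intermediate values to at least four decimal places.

Short-form reliability: n = 19/36 = 0.5278; r_19 = n·r/(1+(n−1)r) ≈ 0.5287
Length factor from the short form to reach 0.58: n' = 0.58(1 − 0.5287) / [0.5287(1 − 0.58)] ≈ 1.2310
Items = 1.2310 × 19 ≈ 23.39 → 24

24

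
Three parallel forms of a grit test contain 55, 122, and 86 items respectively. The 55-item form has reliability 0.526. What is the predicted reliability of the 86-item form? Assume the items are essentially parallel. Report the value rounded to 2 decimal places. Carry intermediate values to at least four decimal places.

Only the ratio of lengths matters: n = 86/55 = 1.5636
r_{86} = n·r / (1 + (n − 1)·r) = 0.8225 / 1.2965 ≈ 0.6344

0.63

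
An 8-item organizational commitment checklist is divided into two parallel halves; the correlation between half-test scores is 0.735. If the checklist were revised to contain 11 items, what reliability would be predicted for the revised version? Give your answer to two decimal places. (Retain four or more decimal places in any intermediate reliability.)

0.88

Spearman-Brown correction (n = 2): r_full = 2·0.735/(1 + 0.735) = 0.8473
Length factor from 8 to 11 items: n = 11/8 = 1.3750
r_new = n·r_full / (1 + (n − 1)·r_full) = 1.1650 / 1.3177 ≈ 0.8841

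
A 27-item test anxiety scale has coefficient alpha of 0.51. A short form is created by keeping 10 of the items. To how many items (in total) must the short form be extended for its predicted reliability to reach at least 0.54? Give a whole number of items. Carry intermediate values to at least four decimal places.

Short-form reliability: n = 10/27 = 0.3704; r_10 = n·r/(1+(n−1)r) ≈ 0.2782
Length factor from the short form to reach 0.54: n' = 0.54(1 − 0.2782) / [0.2782(1 − 0.54)] ≈ 3.0458
Total items = 3.0458 × 10 = 30.46, rounded up to 31.

31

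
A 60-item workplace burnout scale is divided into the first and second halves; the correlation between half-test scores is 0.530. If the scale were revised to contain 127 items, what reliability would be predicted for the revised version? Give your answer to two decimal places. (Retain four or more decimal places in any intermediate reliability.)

0.83

Full-test reliability from the split-half r: r_full = 2(0.530)/(1 + 0.530) = 0.6928
Then adjust to 127 items: n = 127/60 = 2.1167
r_new = n·r_full / (1 + (n − 1)·r_full) = 1.4664 / 1.7736 ≈ 0.8268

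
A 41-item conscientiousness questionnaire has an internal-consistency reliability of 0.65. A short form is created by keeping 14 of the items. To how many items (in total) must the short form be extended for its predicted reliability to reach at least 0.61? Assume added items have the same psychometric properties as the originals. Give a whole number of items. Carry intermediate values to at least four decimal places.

35

Short-form reliability: n = 14/41 = 0.3415; r_14 = n·r/(1+(n−1)r) ≈ 0.3881
Then solve for n' with r_old = 0.3881, r_target = 0.61: n' = 0.61(1 − 0.3881)/[0.3881(1 − 0.61)] = 2.4661
Total items = 2.4661 × 14 = 34.53, rounded up to 35.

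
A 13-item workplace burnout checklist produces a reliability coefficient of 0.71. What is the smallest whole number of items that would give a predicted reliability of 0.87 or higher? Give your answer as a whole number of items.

36

Spearman-Brown solved for the length factor n:
n = r*(1 − r) / [ r (1 − r*) ]
n = 0.87(1 − 0.71) / [0.71(1 − 0.87)]
n = 0.2523 / 0.0923 ≈ 2.7335
So the test needs 2.7335 × 13 ≈ 35.54 items; rounding up, 36.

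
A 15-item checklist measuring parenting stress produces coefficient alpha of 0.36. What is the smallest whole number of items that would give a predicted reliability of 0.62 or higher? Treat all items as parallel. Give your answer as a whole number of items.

44

Rearranging the Spearman-Brown formula for n,
n = r_target (1 − r_old) / [ r_old (1 − r_target) ]
n = 0.62 × (1 − 0.36) / [ 0.36 × (1 − 0.62) ]
  = 0.3968 / 0.1368 = 2.9006
Items needed = n × 15 = 2.9006 × 15 ≈ 43.51 → round up to 44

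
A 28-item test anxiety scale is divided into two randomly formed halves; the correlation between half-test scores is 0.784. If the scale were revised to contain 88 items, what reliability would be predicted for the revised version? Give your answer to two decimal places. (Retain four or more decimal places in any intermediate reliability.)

Spearman-Brown correction (n = 2): r_full = 2·0.784/(1 + 0.784) = 0.8789
Length factor from 28 to 88 items: n = 88/28 = 3.1429
r_new = n·r_full / (1 + (n − 1)·r_full) = 2.7623 / 2.8834 ≈ 0.9580

0.96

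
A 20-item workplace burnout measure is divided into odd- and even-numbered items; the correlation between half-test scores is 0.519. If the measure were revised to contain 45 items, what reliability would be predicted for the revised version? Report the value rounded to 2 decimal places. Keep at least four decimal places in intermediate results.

0.83

First correct the split-half correlation to full-test reliability: r_full = 2 × 0.519 / (1 + 0.519) ≈ 0.6833
Then adjust to 45 items: n = 45/20 = 2.2500
r_new = n·r_full / (1 + (n − 1)·r_full) = 1.5374 / 1.8541 ≈ 0.8292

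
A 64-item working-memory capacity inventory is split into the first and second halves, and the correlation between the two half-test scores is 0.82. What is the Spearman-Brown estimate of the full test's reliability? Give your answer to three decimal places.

0.901

Each half is half the length of the full test, so the full test is n = 2 times a half.
r_full = 2(0.82) / (1 + 0.82)
       = 1.6400 / 1.8200 = 0.9011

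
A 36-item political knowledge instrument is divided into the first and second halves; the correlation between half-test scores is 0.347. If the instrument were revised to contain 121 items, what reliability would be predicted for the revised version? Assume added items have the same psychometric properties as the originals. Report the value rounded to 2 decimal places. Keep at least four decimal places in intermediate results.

0.78

Spearman-Brown correction (n = 2): r_full = 2·0.347/(1 + 0.347) = 0.5152
Length factor from 36 to 121 items: n = 121/36 = 3.3611
r_new = n·r_full / (1 + (n − 1)·r_full) = 1.7316 / 2.2164 ≈ 0.7813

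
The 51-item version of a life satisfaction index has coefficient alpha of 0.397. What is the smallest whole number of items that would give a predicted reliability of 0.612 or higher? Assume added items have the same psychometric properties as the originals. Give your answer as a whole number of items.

123

n = 0.612 × (1 − 0.397) / [ 0.397 × (1 − 0.612) ]
n = 0.369036 / 0.154036 ≈ 2.3958
So the test needs 2.3958 × 51 ≈ 122.19 items; rounding up, 123.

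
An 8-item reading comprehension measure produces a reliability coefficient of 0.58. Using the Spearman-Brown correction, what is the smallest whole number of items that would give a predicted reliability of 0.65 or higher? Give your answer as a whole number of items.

11

n = 0.65 × (1 − 0.58) / [ 0.58 × (1 − 0.65) ]
n = 0.2730 / 0.2030 ≈ 1.3448
So the test needs 1.3448 × 8 ≈ 10.76 items; rounding up, 11.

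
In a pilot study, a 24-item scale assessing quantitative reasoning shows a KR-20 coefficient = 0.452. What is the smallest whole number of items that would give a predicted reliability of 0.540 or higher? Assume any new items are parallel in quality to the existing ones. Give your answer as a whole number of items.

n = 0.540 × (1 − 0.452) / [ 0.452 × (1 − 0.540) ]
n = 0.295920 / 0.207920 ≈ 1.4232
Items needed = n × 24 = 1.4232 × 24 ≈ 34.16 → round up to 35

35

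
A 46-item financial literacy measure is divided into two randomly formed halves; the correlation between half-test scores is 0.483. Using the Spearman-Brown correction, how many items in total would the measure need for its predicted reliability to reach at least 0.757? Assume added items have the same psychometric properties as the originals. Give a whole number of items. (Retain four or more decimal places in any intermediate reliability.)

Corrected full-test reliability: r_full = 2 × 0.483 / (1 + 0.483) ≈ 0.6514
Solve Spearman-Brown for n: n = 0.757(1 − 0.6514) / [0.6514(1 − 0.757)] = 1.6671
Required items = 1.6671 × 46 = 76.69, so 77 items.

77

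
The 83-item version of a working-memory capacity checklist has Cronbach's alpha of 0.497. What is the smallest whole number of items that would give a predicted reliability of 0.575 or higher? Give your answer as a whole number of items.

114

Invert Spearman-Brown to solve for n:
n = r*(1 − r) / [ r (1 − r*) ]
n = 0.575 × (1 − 0.497) / [ 0.497 × (1 − 0.575) ]
n = 0.289225 / 0.211225 ≈ 1.3693
Items needed = n × 83 = 1.3693 × 83 ≈ 113.65 → round up to 114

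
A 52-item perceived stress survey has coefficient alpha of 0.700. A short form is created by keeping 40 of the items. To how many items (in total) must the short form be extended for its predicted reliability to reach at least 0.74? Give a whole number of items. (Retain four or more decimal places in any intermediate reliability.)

64

First, r for the 40-item form: n = 40/52 = 0.7692, so r_40 = 0.7692·0.700/(1 + (0.7692 − 1)·0.700) = 0.6422
Length factor from the short form to reach 0.74: n' = 0.74(1 − 0.6422) / [0.6422(1 − 0.74)] ≈ 1.5857
Items = 1.5857 × 40 ≈ 63.43 → 64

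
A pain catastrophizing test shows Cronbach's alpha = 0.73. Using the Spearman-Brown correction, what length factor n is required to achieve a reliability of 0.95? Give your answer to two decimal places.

Rearranging the Spearman-Brown formula for n,
n = r_target (1 − r_old) / [ r_old (1 − r_target) ]
n = [0.95 × 0.27] / [0.73 × 0.05]
n = 0.2565 / 0.0365 ≈ 7.0274

7.03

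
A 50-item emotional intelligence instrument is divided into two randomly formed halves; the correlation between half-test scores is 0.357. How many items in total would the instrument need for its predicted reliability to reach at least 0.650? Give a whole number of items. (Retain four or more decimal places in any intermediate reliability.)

Corrected full-test reliability: r_full = 2 × 0.357 / (1 + 0.357) ≈ 0.5262
n = r_tgt(1 − r_full) / [r_full(1 − r_tgt)] = 0.650 × 0.4738 / (0.5262 × 0.350) ≈ 1.6722
Items = 1.6722 × 50 ≈ 83.61 → 84

84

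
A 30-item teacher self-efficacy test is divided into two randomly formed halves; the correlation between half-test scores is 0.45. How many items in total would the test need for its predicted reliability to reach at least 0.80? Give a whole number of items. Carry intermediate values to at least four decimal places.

r_full = 2(0.45)/(1 + 0.45) = 0.6207
Solve Spearman-Brown for n: n = 0.80(1 − 0.6207) / [0.6207(1 − 0.80)] = 2.4443
Required items = 2.4443 × 30 = 73.33, so 74 items.

74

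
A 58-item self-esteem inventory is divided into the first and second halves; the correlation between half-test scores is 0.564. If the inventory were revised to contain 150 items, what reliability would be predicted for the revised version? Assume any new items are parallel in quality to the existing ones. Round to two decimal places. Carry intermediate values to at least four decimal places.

Full-test reliability from the split-half r: r_full = 2(0.564)/(1 + 0.564) = 0.7212
Length factor from 58 to 150 items: n = 150/58 = 2.5862
r_new = n·r_full / (1 + (n − 1)·r_full) = 1.8652 / 2.1440 ≈ 0.8700

0.87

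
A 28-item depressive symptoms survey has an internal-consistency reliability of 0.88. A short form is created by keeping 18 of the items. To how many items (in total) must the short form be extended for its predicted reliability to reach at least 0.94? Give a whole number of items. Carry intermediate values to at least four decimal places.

60

First, r for the 18-item form: n = 18/28 = 0.6429, so r_18 = 0.6429·0.88/(1 + (0.6429 − 1)·0.88) = 0.8250
Length factor from the short form to reach 0.94: n' = 0.94(1 − 0.8250) / [0.8250(1 − 0.94)] ≈ 3.3232
Total items = 3.3232 × 18 = 59.82, rounded up to 60.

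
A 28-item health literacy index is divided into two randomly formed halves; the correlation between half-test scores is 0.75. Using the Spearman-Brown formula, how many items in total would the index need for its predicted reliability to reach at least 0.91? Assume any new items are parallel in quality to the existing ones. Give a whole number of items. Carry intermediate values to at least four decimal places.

r_full = 2(0.75)/(1 + 0.75) = 0.8571
n = r_tgt(1 − r_full) / [r_full(1 − r_tgt)] = 0.91 × 0.1429 / (0.8571 × 0.09) ≈ 1.6858
Items = 1.6858 × 28 ≈ 47.20 → 48

48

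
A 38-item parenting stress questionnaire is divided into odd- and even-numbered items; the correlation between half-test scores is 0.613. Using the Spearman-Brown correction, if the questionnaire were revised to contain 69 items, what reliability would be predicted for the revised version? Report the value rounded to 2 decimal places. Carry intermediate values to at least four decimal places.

First correct the split-half correlation to full-test reliability: r_full = 2 × 0.613 / (1 + 0.613) ≈ 0.7601
Then adjust to 69 items: n = 69/38 = 1.8158
r_new = n·r_full / (1 + (n − 1)·r_full) = 1.3802 / 1.6201 ≈ 0.8519

0.85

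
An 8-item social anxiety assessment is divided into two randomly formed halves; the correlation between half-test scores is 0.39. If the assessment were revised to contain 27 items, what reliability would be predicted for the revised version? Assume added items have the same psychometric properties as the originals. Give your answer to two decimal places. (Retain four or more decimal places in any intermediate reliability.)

First correct the split-half correlation to full-test reliability: r_full = 2 × 0.39 / (1 + 0.39) ≈ 0.5612
Length factor from 8 to 27 items: n = 27/8 = 3.3750
r_new = n·r_full / (1 + (n − 1)·r_full) = 1.8941 / 2.3329 ≈ 0.8119

0.81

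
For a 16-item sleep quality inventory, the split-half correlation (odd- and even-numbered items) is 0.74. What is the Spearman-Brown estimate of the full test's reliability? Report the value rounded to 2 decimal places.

r_full = 2r_hh / (1 + r_hh) = 2 × 0.74 / (1 + 0.74)
       = 1.4800 / 1.7400 = 0.8506

0.85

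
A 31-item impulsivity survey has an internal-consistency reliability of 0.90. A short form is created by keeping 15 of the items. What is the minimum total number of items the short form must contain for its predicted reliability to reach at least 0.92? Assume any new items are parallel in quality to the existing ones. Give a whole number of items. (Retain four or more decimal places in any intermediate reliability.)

40

First, r for the 15-item form: n = 15/31 = 0.4839, so r_15 = 0.4839·0.90/(1 + (0.4839 − 1)·0.90) = 0.8133
Then solve for n' with r_old = 0.8133, r_target = 0.92: n' = 0.92(1 − 0.8133)/[0.8133(1 − 0.92)] = 2.6399
Items = 2.6399 × 15 ≈ 39.60 → 40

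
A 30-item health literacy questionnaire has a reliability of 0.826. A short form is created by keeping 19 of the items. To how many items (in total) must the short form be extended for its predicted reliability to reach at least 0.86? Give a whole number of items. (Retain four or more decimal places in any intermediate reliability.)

Short-form reliability: n = 19/30 = 0.6333; r_19 = n·r/(1+(n−1)r) ≈ 0.7504
Length factor from the short form to reach 0.86: n' = 0.86(1 − 0.7504) / [0.7504(1 − 0.86)] ≈ 2.0433
Total items = 2.0433 × 19 = 38.82, rounded up to 39.

39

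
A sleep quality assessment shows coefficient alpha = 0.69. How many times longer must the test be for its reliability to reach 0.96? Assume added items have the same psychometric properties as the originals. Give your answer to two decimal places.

10.78

n = [0.96 × 0.31] / [0.69 × 0.04]
  = 0.2976 / 0.0276 = 10.7826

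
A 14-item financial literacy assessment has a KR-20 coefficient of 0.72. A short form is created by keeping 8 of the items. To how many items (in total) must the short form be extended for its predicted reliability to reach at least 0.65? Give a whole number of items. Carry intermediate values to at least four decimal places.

11

First, r for the 8-item form: n = 8/14 = 0.5714, so r_8 = 0.5714·0.72/(1 + (0.5714 − 1)·0.72) = 0.5950
Then solve for n' with r_old = 0.5950, r_target = 0.65: n' = 0.65(1 − 0.5950)/[0.5950(1 − 0.65)] = 1.2641
Total items = 1.2641 × 8 = 10.11, rounded up to 11.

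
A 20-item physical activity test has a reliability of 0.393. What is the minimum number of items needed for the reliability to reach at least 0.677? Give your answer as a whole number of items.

65

Spearman-Brown solved for the length factor n:
n = r_target (1 − r_old) / [ r_old (1 − r_target) ]
n = 0.677(1 − 0.393) / [0.393(1 − 0.677)]
  = 0.410939 / 0.126939 = 3.2373
Items needed = n × 20 = 3.2373 × 20 ≈ 64.75 → round up to 65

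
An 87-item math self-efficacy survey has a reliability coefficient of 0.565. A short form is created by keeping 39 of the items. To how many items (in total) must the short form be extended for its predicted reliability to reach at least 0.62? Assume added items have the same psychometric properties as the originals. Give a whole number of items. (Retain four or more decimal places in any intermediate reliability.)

110

Short-form reliability: n = 39/87 = 0.4483; r_39 = n·r/(1+(n−1)r) ≈ 0.3680
Length factor from the short form to reach 0.62: n' = 0.62(1 − 0.3680) / [0.3680(1 − 0.62)] ≈ 2.8021
Items = 2.8021 × 39 ≈ 109.28 → 110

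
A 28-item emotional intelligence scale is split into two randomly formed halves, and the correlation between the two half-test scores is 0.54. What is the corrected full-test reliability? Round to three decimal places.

0.701

The full test is twice the length of either half (n = 2).
r_full = 2(0.54) / (1 + 0.54)
r_full = 1.0800 / 1.5400 ≈ 0.7013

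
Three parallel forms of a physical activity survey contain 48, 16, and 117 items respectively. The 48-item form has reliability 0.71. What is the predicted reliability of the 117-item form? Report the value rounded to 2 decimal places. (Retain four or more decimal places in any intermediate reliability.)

0.86

The 16-item form is not needed; work directly from the 48-item form with n = 117/48 = 2.4375.
r_{117} = n·r / (1 + (n − 1)·r) = 1.7306 / 2.0206 ≈ 0.8565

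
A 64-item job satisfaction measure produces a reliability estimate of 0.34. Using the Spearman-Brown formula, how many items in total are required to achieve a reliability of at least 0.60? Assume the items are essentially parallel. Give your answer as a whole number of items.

187

Spearman-Brown solved for the length factor n:
n = r_target (1 − r_old) / [ r_old (1 − r_target) ]
n = [0.60 × 0.66] / [0.34 × 0.40]
  = 0.3960 / 0.1360 = 2.9118
Items needed = n × 64 = 2.9118 × 64 ≈ 186.36 → round up to 187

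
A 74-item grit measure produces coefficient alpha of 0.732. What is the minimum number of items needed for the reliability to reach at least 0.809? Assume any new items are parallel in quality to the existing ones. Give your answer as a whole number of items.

115

Invert Spearman-Brown to solve for n:
n = r*(1 − r) / [ r (1 − r*) ]
n = 0.809(1 − 0.732) / [0.732(1 − 0.809)]
  = 0.216812 / 0.139812 = 1.5507
Items needed = n × 74 = 1.5507 × 74 ≈ 114.75 → round up to 115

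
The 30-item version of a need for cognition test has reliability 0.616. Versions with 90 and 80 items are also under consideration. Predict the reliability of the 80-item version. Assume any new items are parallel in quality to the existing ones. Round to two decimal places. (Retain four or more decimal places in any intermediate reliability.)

Only the ratio of lengths matters: n = 80/30 = 2.6667
r_{80} = n·r / (1 + (n − 1)·r) = 1.6427 / 2.0267 ≈ 0.8105

0.81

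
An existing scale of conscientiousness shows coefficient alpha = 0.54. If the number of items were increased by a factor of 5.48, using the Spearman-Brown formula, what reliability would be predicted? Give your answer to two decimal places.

0.87

By Spearman-Brown, r_new = n r / (1 + (n − 1) r).
r_new = 5.48·0.54 / [1 + (5.48 − 1)·0.54]
     = 2.9592 / 3.4192 = 0.8655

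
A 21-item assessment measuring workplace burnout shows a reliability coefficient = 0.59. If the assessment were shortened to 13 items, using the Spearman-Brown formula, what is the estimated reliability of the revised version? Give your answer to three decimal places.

Length ratio n = 13/21 = 0.619
Spearman-Brown: r_new = n·r / (1 + (n − 1)·r)
r_new = (0.619 × 0.59) / (1 + (0.619 − 1) × 0.59)
r_new = 0.3652 / 0.7752 ≈ 0.4711

0.471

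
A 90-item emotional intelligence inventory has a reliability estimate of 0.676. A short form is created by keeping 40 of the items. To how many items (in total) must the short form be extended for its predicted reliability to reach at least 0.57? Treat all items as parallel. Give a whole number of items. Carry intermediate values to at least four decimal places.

58

Short-form reliability: n = 40/90 = 0.4444; r_40 = n·r/(1+(n−1)r) ≈ 0.4811
Length factor from the short form to reach 0.57: n' = 0.57(1 − 0.4811) / [0.4811(1 − 0.57)] ≈ 1.4297
Total items = 1.4297 × 40 = 57.19, rounded up to 58.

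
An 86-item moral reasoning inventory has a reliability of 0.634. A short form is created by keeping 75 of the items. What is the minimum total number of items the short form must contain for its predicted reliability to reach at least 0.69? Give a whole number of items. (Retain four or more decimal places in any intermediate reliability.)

Short-form reliability: n = 75/86 = 0.8721; r_75 = n·r/(1+(n−1)r) ≈ 0.6017
Length factor from the short form to reach 0.69: n' = 0.69(1 − 0.6017) / [0.6017(1 − 0.69)] ≈ 1.4734
Items = 1.4734 × 75 ≈ 110.51 → 111

111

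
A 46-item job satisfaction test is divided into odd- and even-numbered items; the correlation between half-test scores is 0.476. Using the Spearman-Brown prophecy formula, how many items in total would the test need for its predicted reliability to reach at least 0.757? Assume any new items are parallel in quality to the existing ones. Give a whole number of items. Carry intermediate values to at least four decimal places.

79

Corrected full-test reliability: r_full = 2 × 0.476 / (1 + 0.476) ≈ 0.6450
n = r_tgt(1 − r_full) / [r_full(1 − r_tgt)] = 0.757 × 0.3550 / (0.6450 × 0.243) ≈ 1.7146
Items = 1.7146 × 46 ≈ 78.87 → 79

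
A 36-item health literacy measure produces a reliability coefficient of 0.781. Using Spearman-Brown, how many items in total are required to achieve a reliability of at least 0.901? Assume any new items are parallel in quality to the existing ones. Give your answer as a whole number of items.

92

Invert Spearman-Brown to solve for n:
n = r_target (1 − r_old) / [ r_old (1 − r_target) ]
n = 0.901 × (1 − 0.781) / [ 0.781 × (1 − 0.901) ]
  = 0.197319 / 0.077319 = 2.5520
2.5520 × 36 = 91.87 → 92 items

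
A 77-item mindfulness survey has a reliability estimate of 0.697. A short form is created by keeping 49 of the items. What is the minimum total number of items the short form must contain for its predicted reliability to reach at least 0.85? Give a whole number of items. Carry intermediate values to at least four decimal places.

First, r for the 49-item form: n = 49/77 = 0.6364, so r_49 = 0.6364·0.697/(1 + (0.6364 − 1)·0.697) = 0.5941
Length factor from the short form to reach 0.85: n' = 0.85(1 − 0.5941) / [0.5941(1 − 0.85)] ≈ 3.8716
Total items = 3.8716 × 49 = 189.71, rounded up to 190.

190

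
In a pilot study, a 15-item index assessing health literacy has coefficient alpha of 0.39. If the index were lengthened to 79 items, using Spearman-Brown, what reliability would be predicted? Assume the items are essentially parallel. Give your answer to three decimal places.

Length ratio n = 79/15 = 5.2667
Spearman-Brown: r_new = n·r / (1 + (n − 1)·r)
r_new = 5.2667·0.39 / [1 + (5.2667 − 1)·0.39]
r_new = 2.0540 / 2.6640 ≈ 0.7710

0.771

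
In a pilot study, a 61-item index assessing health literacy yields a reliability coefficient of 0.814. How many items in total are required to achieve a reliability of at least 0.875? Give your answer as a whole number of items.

Spearman-Brown solved for the length factor n:
n = r_target (1 − r_old) / [ r_old (1 − r_target) ]
n = 0.875(1 − 0.814) / [0.814(1 − 0.875)]
  = 0.162750 / 0.101750 = 1.5995
Items needed = n × 61 = 1.5995 × 61 ≈ 97.57 → round up to 98

98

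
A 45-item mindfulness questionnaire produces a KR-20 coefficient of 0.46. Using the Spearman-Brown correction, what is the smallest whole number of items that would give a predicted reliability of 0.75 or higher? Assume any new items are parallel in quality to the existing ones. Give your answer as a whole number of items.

Spearman-Brown solved for the length factor n:
n = r*(1 − r) / [ r (1 − r*) ]
n = [0.75 × 0.54] / [0.46 × 0.25]
n = 0.4050 / 0.1150 ≈ 3.5217
3.5217 × 45 = 158.48 → 159 items

159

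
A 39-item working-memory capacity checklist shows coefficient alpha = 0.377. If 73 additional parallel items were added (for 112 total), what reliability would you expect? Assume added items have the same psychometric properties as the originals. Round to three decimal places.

0.635

The new length is 112/39 = 2.8718 times the old.
Spearman-Brown: r_new = n·r / (1 + (n − 1)·r)
r_new = 2.8718·0.377 / [1 + (2.8718 − 1)·0.377]
     = 1.0827 / 1.7057 = 0.6348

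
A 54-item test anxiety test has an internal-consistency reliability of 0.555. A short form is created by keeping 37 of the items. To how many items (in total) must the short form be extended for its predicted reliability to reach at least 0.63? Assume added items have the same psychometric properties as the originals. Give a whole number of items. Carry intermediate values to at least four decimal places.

First, r for the 37-item form: n = 37/54 = 0.6852, so r_37 = 0.6852·0.555/(1 + (0.6852 − 1)·0.555) = 0.4608
Length factor from the short form to reach 0.63: n' = 0.63(1 − 0.4608) / [0.4608(1 − 0.63)] ≈ 1.9924
Items = 1.9924 × 37 ≈ 73.72 → 74

74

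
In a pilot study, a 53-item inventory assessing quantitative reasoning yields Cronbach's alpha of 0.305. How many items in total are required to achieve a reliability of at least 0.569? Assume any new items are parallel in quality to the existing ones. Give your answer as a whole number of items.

Rearranging the Spearman-Brown formula for n,
n = r*(1 − r) / [ r (1 − r*) ]
n = 0.569 × (1 − 0.305) / [ 0.305 × (1 − 0.569) ]
  = 0.395455 / 0.131455 = 3.0083
Items needed = n × 53 = 3.0083 × 53 ≈ 159.44 → round up to 160

160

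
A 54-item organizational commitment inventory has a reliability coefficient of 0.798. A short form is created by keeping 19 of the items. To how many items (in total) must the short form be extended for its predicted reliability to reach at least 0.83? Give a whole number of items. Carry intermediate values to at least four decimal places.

67

First, r for the 19-item form: n = 19/54 = 0.3519, so r_19 = 0.3519·0.798/(1 + (0.3519 − 1)·0.798) = 0.5816
Length factor from the short form to reach 0.83: n' = 0.83(1 − 0.5816) / [0.5816(1 − 0.83)] ≈ 3.5123
Total items = 3.5123 × 19 = 66.73, rounded up to 67.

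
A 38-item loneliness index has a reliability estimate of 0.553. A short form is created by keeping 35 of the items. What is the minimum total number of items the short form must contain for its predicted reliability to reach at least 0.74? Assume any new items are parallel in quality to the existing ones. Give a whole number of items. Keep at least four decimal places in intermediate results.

Short-form reliability: n = 35/38 = 0.9211; r_35 = n·r/(1+(n−1)r) ≈ 0.5326
Then solve for n' with r_old = 0.5326, r_target = 0.74: n' = 0.74(1 − 0.5326)/[0.5326(1 − 0.74)] = 2.4977
Items = 2.4977 × 35 ≈ 87.42 → 88

88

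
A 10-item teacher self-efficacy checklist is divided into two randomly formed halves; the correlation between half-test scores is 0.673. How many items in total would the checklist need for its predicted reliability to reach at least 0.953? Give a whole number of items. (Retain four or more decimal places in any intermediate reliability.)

Corrected full-test reliability: r_full = 2 × 0.673 / (1 + 0.673) ≈ 0.8045
Solve Spearman-Brown for n: n = 0.953(1 − 0.8045) / [0.8045(1 − 0.953)] = 4.9274
Required items = 4.9274 × 10 = 49.27, so 50 items.

50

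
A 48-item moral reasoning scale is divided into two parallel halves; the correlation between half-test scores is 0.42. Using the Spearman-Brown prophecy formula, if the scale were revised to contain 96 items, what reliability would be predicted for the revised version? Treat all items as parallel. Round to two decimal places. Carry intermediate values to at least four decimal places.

0.74

First correct the split-half correlation to full-test reliability: r_full = 2 × 0.42 / (1 + 0.42) ≈ 0.5915
Length factor from 48 to 96 items: n = 96/48 = 2.0000
r_new = n·r_full / (1 + (n − 1)·r_full) = 1.1830 / 1.5915 ≈ 0.7433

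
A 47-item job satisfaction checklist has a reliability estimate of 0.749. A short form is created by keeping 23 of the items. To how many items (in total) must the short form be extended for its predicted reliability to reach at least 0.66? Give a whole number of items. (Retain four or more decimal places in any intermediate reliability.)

31

First, r for the 23-item form: n = 23/47 = 0.4894, so r_23 = 0.4894·0.749/(1 + (0.4894 − 1)·0.749) = 0.5936
Then solve for n' with r_old = 0.5936, r_target = 0.66: n' = 0.66(1 − 0.5936)/[0.5936(1 − 0.66)] = 1.3290
Total items = 1.3290 × 23 = 30.57, rounded up to 31.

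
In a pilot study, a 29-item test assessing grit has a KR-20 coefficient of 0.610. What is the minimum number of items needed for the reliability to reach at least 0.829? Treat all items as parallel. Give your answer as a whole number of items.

Spearman-Brown solved for the length factor n:
n = r_target (1 − r_old) / [ r_old (1 − r_target) ]
n = 0.829(1 − 0.610) / [0.610(1 − 0.829)]
  = 0.323310 / 0.104310 = 3.0995
So the test needs 3.0995 × 29 ≈ 89.89 items; rounding up, 90.

90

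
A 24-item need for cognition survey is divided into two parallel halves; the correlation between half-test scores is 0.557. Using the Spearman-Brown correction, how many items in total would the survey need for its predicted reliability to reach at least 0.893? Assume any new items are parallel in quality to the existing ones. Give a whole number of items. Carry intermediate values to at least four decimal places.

80

r_full = 2(0.557)/(1 + 0.557) = 0.7155
n = r_tgt(1 − r_full) / [r_full(1 − r_tgt)] = 0.893 × 0.2845 / (0.7155 × 0.107) ≈ 3.3185
Items = 3.3185 × 24 ≈ 79.64 → 80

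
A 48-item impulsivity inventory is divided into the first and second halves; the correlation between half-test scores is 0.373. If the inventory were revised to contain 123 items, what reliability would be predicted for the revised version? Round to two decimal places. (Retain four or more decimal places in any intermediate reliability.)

0.75

Spearman-Brown correction (n = 2): r_full = 2·0.373/(1 + 0.373) = 0.5433
Then adjust to 123 items: n = 123/48 = 2.5625
r_new = n·r_full / (1 + (n − 1)·r_full) = 1.3922 / 1.8489 ≈ 0.7530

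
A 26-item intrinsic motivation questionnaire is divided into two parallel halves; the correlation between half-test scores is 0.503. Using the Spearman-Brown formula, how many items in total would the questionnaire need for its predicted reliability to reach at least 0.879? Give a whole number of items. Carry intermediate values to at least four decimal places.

Corrected full-test reliability: r_full = 2 × 0.503 / (1 + 0.503) ≈ 0.6693
Solve Spearman-Brown for n: n = 0.879(1 − 0.6693) / [0.6693(1 − 0.879)] = 3.5894
Items = 3.5894 × 26 ≈ 93.32 → 94

94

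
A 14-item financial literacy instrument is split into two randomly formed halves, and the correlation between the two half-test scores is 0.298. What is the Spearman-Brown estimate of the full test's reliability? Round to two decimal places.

0.46

Each half is half the length of the full test, so the full test is n = 2 times a half.
r_full = 2r_hh / (1 + r_hh) = 2 × 0.298 / (1 + 0.298)
r_full = 0.5960 / 1.2980 ≈ 0.4592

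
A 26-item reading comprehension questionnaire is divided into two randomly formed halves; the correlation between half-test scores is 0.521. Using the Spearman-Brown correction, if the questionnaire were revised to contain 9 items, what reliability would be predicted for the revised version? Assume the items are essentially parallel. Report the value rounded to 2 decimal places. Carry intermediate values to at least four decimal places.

Full-test reliability from the split-half r: r_full = 2(0.521)/(1 + 0.521) = 0.6851
Length factor from 26 to 9 items: n = 9/26 = 0.3462
r_new = n·r_full / (1 + (n − 1)·r_full) = 0.2372 / 0.5521 ≈ 0.4296

0.43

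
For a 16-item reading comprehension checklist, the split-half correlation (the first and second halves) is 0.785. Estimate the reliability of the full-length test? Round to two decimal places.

0.88

Apply the Spearman-Brown correction with n = 2:
r_full = 2r_hh / (1 + r_hh) = 2 × 0.785 / (1 + 0.785)
r_full = 1.5700 / 1.7850 ≈ 0.8796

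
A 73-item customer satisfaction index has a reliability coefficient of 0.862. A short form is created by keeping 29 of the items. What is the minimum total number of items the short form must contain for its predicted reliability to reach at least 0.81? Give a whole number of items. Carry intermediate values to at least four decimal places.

First, r for the 29-item form: n = 29/73 = 0.3973, so r_29 = 0.3973·0.862/(1 + (0.3973 − 1)·0.862) = 0.7128
Length factor from the short form to reach 0.81: n' = 0.81(1 − 0.7128) / [0.7128(1 − 0.81)] ≈ 1.7177
Items = 1.7177 × 29 ≈ 49.81 → 50

50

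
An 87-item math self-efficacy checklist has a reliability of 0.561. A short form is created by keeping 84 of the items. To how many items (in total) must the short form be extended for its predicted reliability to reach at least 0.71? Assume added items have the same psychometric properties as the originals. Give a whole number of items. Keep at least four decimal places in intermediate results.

167

Short-form reliability: n = 84/87 = 0.9655; r_84 = n·r/(1+(n−1)r) ≈ 0.5523
Then solve for n' with r_old = 0.5523, r_target = 0.71: n' = 0.71(1 − 0.5523)/[0.5523(1 − 0.71)] = 1.9846
Total items = 1.9846 × 84 = 166.71, rounded up to 167.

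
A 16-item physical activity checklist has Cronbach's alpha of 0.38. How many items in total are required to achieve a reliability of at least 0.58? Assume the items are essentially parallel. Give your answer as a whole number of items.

n = 0.58(1 − 0.38) / [0.38(1 − 0.58)]
  = 0.3596 / 0.1596 = 2.2531
2.2531 × 16 = 36.05 → 37 items

37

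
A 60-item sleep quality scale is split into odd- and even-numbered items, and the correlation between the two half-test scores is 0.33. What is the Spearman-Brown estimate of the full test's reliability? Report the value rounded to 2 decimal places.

0.50

r_full = 2(0.33) / (1 + 0.33)
       = 0.6600 / 1.3300 = 0.4962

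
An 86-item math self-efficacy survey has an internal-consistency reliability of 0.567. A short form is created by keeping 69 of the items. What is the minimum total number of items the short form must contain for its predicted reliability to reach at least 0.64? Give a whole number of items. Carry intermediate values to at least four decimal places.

Short-form reliability: n = 69/86 = 0.8023; r_69 = n·r/(1+(n−1)r) ≈ 0.5123
Then solve for n' with r_old = 0.5123, r_target = 0.64: n' = 0.64(1 − 0.5123)/[0.5123(1 − 0.64)] = 1.6924
Total items = 1.6924 × 69 = 116.78, rounded up to 117.

117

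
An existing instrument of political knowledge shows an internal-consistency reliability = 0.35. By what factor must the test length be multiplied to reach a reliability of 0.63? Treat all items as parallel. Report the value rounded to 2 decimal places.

n = 0.63(1 − 0.35) / [0.35(1 − 0.63)]
n = 0.4095 / 0.1295 ≈ 3.1622

3.16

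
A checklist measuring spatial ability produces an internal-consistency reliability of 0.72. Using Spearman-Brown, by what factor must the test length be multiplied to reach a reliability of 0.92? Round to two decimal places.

Spearman-Brown solved for the length factor n:
n = r*(1 − r) / [ r (1 − r*) ]
n = 0.92 × (1 − 0.72) / [ 0.72 × (1 − 0.92) ]
  = 0.2576 / 0.0576 = 4.4722

4.47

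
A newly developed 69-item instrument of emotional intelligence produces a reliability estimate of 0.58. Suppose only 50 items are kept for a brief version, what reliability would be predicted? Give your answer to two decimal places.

0.50

Length ratio n = 50/69 = 0.7246
r_new = 0.7246·0.58 / [1 + (0.7246 − 1)·0.58]
     = 0.4203 / 0.8403 = 0.5002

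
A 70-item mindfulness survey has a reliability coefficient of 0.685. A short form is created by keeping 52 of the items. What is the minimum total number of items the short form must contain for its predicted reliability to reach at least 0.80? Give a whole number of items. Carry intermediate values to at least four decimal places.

Short-form reliability: n = 52/70 = 0.7429; r_52 = n·r/(1+(n−1)r) ≈ 0.6177
Then solve for n' with r_old = 0.6177, r_target = 0.80: n' = 0.80(1 − 0.6177)/[0.6177(1 − 0.80)] = 2.4756
Items = 2.4756 × 52 ≈ 128.73 → 129

129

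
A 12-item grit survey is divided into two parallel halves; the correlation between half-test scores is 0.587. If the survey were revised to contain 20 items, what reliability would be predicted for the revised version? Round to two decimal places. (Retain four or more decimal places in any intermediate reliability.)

First correct the split-half correlation to full-test reliability: r_full = 2 × 0.587 / (1 + 0.587) ≈ 0.7398
Then adjust to 20 items: n = 20/12 = 1.6667
r_new = n·r_full / (1 + (n − 1)·r_full) = 1.2330 / 1.4932 ≈ 0.8257

0.83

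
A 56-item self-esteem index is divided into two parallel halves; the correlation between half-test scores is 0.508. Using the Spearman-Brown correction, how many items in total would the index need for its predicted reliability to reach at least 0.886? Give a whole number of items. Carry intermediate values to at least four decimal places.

211

r_full = 2(0.508)/(1 + 0.508) = 0.6737
Solve Spearman-Brown for n: n = 0.886(1 − 0.6737) / [0.6737(1 − 0.886)] = 3.7643
Items = 3.7643 × 56 ≈ 210.80 → 211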